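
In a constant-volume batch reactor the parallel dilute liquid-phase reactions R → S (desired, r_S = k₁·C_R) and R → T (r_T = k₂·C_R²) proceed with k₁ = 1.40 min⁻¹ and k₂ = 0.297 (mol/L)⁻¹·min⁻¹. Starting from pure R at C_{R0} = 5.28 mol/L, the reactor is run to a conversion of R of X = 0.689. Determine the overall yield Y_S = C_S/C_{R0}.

C_R = C_{R0}(1−X) = 1.642 mol/L.
Along a PFR/batch, dC_S/dC_R = −r_S/(r_S+r_T) = −k₁/(k₁+k₂·C_R).
Integrating from C_{R0} to C_R: C_S = (1.40/0.297)·ln[(1.40+0.297·5.28)/(1.40+0.297·1.64)] = 4.714·ln(2.968/1.888) = 2.133 mol/L.
Y_S = C_S/C_{R0} = 2.133/5.28 = 0.404.

0.404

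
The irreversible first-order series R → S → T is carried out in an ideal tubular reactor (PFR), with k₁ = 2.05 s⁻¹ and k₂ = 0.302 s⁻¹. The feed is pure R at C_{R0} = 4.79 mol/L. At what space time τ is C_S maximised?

1.10 s

The intermediate peaks when r₁ = r₂, i.e. k₁e^(−k₁τ) = k₂e^(−k₂τ), giving τ_opt = ln(k₂/k₁)/(k₂−k₁).
= ln(0.302/2.05)/(0.302−2.05) = ln(0.1473)/-1.748 = -1.915/-1.748 = 1.10 s.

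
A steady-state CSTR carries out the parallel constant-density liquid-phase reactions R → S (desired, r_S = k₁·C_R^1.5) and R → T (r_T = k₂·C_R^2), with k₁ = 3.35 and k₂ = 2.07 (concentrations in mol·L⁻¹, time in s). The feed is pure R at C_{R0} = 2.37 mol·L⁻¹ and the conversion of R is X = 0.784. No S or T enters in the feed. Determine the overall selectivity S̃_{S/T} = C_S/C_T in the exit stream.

Exit C_R = C_{R0}(1−X) = 2.37×0.216 = 0.5119 mol·L⁻¹.
A CSTR operates uniformly at the exit composition, giving r_S = 1.227 and r_T = 0.5425 (each k·C_R^n at C_R = 0.5119).
Overall selectivity = C_S/C_T = r_Sτ/(r_Tτ) = r_S/r_T = 2.26.

2.26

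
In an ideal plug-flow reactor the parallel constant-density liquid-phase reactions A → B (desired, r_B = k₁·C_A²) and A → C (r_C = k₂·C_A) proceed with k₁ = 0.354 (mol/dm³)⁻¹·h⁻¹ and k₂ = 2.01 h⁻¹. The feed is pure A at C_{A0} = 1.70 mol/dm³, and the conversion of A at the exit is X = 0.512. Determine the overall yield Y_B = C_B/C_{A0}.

0.0927

C_A = C_{A0}(1−X) = 0.8296 mol/dm³.
Along a PFR/batch, dC_C/dC_A = −r_C/(r_B+r_C) = −k₂/(k₂+k₁·C_A).
Integrating from C_{A0} to C_A: C_C = (2.01/0.354)·ln[(2.01+0.354·1.70)/(2.01+0.354·0.830)] = 5.678·ln(2.612/2.304) = 0.7128 mol/dm³.
Then C_B = (C_{A0}−C_A) − C_C = 0.8704 − 0.7128 = 0.1576 mol/dm³.
Y_B = C_B/C_{A0} = 0.1576/1.70 = 0.0927.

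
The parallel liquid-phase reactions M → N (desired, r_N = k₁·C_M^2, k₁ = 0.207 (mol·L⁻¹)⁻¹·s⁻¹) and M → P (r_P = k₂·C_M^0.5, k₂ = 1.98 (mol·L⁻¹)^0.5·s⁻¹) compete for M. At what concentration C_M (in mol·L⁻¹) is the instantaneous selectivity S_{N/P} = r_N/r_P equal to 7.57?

17.4 mol·L⁻¹

S_{N/P} = (k₁/k₂)·C_M^1.5 ⇒ C_M = (S·k₂/k₁)^(1/1.5).
= (7.57×1.98/0.207)^(0.6667) = (72.41)^(0.6667) = 17.4 mol·L⁻¹.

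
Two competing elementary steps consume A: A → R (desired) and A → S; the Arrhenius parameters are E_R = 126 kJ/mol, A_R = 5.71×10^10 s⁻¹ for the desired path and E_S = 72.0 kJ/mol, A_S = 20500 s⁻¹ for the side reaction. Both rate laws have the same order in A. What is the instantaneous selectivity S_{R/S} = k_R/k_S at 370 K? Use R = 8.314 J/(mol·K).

0.0662

With equal orders, S_{R/S} = k_R/k_S = (A_R/A_S)·exp[(E_S−E_R)/(RT)].
(E_S−E_R)/(RT) = (72.0−126)×10³/(8.314×370) = -54000/3076 = -17.55.
k_R/k_S = (5.71×10^10/20500)·exp(-17.55) = 2.785×10^6 × 2.378×10^-8 = 0.0662.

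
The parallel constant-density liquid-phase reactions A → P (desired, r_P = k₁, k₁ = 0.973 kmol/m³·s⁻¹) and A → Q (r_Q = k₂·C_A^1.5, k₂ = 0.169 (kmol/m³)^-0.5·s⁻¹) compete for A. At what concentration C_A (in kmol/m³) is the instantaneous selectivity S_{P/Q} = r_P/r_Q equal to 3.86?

S_{P/Q} = (k₁/k₂)·C_A^-1.5 ⇒ C_A = (S·k₂/k₁)^(1/(-1.5)).
= (3.86×0.169/0.973)^(-0.6667) = (0.6704)^(-0.6667) = 1.31 kmol/m³.

1.31 kmol/m³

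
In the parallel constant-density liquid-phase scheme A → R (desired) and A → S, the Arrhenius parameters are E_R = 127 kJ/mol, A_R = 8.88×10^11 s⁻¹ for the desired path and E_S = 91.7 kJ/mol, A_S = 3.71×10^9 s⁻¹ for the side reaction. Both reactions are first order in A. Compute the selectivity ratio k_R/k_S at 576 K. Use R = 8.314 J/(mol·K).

0.151

With equal orders, S_{R/S} = k_R/k_S = (A_R/A_S)·exp[(E_S−E_R)/(RT)].
(E_S−E_R)/(RT) = (91.7−127)×10³/(8.314×576) = -35300/4789 = -7.371.
k_R/k_S = (8.88×10^11/3.71×10^9)·exp(-7.371) = 239.4 × 6.291×10^-4 = 0.151.
Since E_R > E_S, raising the temperature improves selectivity toward R.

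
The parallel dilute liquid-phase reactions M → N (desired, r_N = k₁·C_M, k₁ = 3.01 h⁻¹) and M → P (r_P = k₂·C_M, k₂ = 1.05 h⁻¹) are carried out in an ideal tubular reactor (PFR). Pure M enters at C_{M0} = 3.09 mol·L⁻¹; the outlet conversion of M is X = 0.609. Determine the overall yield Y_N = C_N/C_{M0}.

0.451

C_M = C_{M0}(1−X) = 1.208 mol·L⁻¹.
Both paths are first order in M, so the instantaneous fraction to N is constant: dC_N/d(−C_M) = k₁/(k₁+k₂) = 0.7414.
C_N = 0.7414·(C_{M0}−C_M) = 0.7414×1.882 = 1.40 mol·L⁻¹.
Y_N = C_N/C_{M0} = 1.395/3.09 = 0.451.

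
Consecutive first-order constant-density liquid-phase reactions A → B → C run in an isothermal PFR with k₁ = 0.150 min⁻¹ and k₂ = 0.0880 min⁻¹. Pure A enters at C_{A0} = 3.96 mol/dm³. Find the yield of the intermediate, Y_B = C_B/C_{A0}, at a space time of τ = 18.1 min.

0.332

For first-order series with pure A initially, C_B(τ) = k₁C_{A0}/(k₂−k₁)·(e^(−k₁τ) − e^(−k₂τ)).
e^(−k₁τ) = e^(−0.150×18.1) = e^(−2.715) = 0.06620; e^(−k₂τ) = e^(−1.593) = 0.2034.
C_B = 0.150×3.96/(0.0880−0.150) × (0.06620−0.2034) = (-9.581)×(-0.1372) = 1.314 mol/dm³.
Y_B = C_B/C_{A0} = 1.314/3.96 = 0.332.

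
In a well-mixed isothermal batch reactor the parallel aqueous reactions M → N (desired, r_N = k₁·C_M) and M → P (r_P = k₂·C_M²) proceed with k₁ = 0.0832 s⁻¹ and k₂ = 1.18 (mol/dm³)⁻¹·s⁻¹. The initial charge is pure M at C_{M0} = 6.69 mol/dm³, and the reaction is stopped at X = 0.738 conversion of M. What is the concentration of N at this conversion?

C_M = C_{M0}(1−X) = 1.753 mol/dm³.
Along a PFR/batch, dC_N/dC_M = −r_N/(r_N+r_P) = −k₁/(k₁+k₂·C_M).
Integrating from C_{M0} to C_M: C_N = (0.0832/1.18)·ln[(0.0832+1.18·6.69)/(0.0832+1.18·1.75)] = 0.07051·ln(7.977/2.151) = 0.09240 mol/dm³.

0.0924 mol/dm³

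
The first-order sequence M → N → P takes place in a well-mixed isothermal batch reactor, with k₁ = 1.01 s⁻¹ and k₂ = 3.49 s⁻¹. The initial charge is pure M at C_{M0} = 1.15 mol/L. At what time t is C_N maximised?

Setting dC_N/dt = 0 gives t_opt = ln(k₂/k₁)/(k₂−k₁).
= ln(3.49/1.01)/(3.49−1.01) = ln(3.455)/2.480 = 1.240/2.480 = 0.500 s.

0.500 s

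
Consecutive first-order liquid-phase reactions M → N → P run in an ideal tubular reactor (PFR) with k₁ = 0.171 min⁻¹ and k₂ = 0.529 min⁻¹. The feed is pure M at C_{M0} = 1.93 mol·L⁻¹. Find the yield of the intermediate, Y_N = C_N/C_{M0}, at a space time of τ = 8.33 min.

For first-order series with pure M initially, C_N(τ) = k₁C_{M0}/(k₂−k₁)·(e^(−k₁τ) − e^(−k₂τ)).
e^(−k₁τ) = e^(−0.171×8.33) = e^(−1.424) = 0.2406; e^(−k₂τ) = e^(−4.407) = 0.01220.
C_N = 0.171×1.93/(0.529−0.171) × (0.2406−0.01220) = 0.9219×0.2284 = 0.2106 mol·L⁻¹.
Y_N = C_N/C_{M0} = 0.2106/1.93 = 0.109.

0.109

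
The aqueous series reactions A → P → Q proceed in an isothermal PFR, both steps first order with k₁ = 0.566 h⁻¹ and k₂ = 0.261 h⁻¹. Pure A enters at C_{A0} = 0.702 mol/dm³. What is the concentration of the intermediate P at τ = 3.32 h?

Solving the coupled first-order balances gives C_P(τ) = [k₁/(k₂−k₁)]·C_{A0}·(e^(−k₁τ) − e^(−k₂τ)).
e^(−k₁τ) = e^(−0.566×3.32) = e^(−1.879) = 0.1527; e^(−k₂τ) = e^(−0.8665) = 0.4204.
C_P = 0.566×0.702/(0.261−0.566) × (0.1527−0.4204) = (-1.303)×(-0.2677) = 0.3487 mol/dm³.

0.349 mol/dm³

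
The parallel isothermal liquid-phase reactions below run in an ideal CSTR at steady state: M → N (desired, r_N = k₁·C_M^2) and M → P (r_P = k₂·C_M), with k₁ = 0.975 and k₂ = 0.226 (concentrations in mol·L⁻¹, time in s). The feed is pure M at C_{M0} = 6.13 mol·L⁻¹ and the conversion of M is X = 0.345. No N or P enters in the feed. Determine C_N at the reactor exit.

Exit C_M = C_{M0}(1−X) = 6.13×0.655 = 4.015 mol·L⁻¹.
In a CSTR the entire volume is at exit conditions, so r_N = 0.975×4.015^2 = 15.72 and r_P = 0.226×4.015 = 0.9074.
Fraction of consumed M going to N: r_N/(r_N+r_P) = 0.9454.
C_N = 0.9454·C_{M0}·X = 0.9454×6.13×0.345 = 2.00 mol·L⁻¹.

2.00 mol·L⁻¹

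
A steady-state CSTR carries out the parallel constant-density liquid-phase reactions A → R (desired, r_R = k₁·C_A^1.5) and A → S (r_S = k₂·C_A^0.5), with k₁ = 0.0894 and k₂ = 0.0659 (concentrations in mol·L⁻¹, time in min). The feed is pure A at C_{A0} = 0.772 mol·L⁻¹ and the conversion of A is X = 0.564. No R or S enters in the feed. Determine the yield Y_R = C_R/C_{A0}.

0.177

Exit C_A = C_{A0}(1−X) = 0.772×0.436 = 0.3366 mol·L⁻¹.
In a CSTR the entire volume is at exit conditions, so r_R = 0.0894×0.3366^1.5 = 0.01746 and r_S = 0.0659×0.3366^0.5 = 0.03823.
Fraction of consumed A going to R: r_R/(r_R+r_S) = 0.3135.
C_R = 0.3135·C_{A0}·X = 0.3135×0.772×0.564 = 0.136 mol·L⁻¹; Y_R = C_R/C_{A0} = 0.177.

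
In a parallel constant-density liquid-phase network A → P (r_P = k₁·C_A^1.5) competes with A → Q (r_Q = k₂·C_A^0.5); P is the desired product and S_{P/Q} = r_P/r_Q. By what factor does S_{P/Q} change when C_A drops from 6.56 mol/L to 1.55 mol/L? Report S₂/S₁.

S_{P/Q} = (k₁/k₂)·C_A, so S₂/S₁ = (C_{A,2}/C_{A,1}).
= 1.55/6.56 = 0.236.
Selectivity toward P falls as C_A falls — high-concentration operation is favoured.

0.236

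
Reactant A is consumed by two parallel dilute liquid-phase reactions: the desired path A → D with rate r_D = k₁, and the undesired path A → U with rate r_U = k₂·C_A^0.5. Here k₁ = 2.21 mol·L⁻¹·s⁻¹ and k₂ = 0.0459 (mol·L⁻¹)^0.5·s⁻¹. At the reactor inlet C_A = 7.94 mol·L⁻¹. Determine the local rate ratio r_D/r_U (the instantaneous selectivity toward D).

S_{D/U} = r_D/r_U = (k₁)/(k₂·C_A^0.5) = (k₁/k₂)·C_A^-0.5.
= (2.21) / (0.0459×7.940^0.5) = 2.210/0.1293 = 17.1.

17.1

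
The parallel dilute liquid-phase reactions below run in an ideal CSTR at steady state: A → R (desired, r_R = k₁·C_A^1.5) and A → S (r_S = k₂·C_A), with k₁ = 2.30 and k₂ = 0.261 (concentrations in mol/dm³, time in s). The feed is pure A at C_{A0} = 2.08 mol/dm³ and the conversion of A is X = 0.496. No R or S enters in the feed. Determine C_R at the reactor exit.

0.929 mol/dm³

Exit C_A = C_{A0}(1−X) = 2.08×0.504 = 1.048 mol/dm³.
Rates in a CSTR are evaluated at the outlet concentration: r_R = 2.30×1.048^1.5 = 2.469, r_S = 0.261×1.048 = 0.2736.
Fraction of consumed A going to R: r_R/(r_R+r_S) = 0.9002.
C_R = 0.9002·C_{A0}·X = 0.9002×2.08×0.496 = 0.929 mol/dm³.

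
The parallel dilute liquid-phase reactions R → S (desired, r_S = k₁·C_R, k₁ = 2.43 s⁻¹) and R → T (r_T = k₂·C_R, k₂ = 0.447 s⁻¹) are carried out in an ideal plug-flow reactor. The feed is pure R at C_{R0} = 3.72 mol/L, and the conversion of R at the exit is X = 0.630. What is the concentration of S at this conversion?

1.98 mol/L

C_R = C_{R0}(1−X) = 1.376 mol/L.
Both paths are first order in R, so the instantaneous fraction to S is constant: dC_S/d(−C_R) = k₁/(k₁+k₂) = 0.8446.
C_S = 0.8446·(C_{R0}−C_R) = 0.8446×2.344 = 1.98 mol/L.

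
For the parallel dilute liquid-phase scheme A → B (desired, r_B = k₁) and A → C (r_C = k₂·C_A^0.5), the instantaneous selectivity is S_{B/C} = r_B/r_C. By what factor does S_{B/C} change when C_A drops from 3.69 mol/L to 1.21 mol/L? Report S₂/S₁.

1.75

S_{B/C} = (k₁/k₂)·C_A^-0.5, so S₂/S₁ = (C_{A,2}/C_{A,1})^-0.5.
= (1.21/3.69)^(-0.5) = (0.3279)^(-0.5) = 1.75.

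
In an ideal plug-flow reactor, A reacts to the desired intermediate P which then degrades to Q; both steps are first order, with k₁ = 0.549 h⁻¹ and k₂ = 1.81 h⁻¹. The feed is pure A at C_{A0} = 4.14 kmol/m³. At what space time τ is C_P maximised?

0.946 h

The intermediate peaks when r₁ = r₂, i.e. k₁e^(−k₁τ) = k₂e^(−k₂τ), giving τ_opt = ln(k₂/k₁)/(k₂−k₁).
= ln(1.81/0.549)/(1.81−0.549) = ln(3.297)/1.261 = 1.193/1.261 = 0.946 h.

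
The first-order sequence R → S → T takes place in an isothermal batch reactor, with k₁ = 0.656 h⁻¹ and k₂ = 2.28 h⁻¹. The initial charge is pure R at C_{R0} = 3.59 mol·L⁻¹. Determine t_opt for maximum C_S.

0.767 h

The intermediate peaks when r₁ = r₂, i.e. k₁e^(−k₁t) = k₂e^(−k₂t), giving t_opt = ln(k₂/k₁)/(k₂−k₁).
= ln(2.28/0.656)/(2.28−0.656) = ln(3.476)/1.624 = 1.246/1.624 = 0.767 h.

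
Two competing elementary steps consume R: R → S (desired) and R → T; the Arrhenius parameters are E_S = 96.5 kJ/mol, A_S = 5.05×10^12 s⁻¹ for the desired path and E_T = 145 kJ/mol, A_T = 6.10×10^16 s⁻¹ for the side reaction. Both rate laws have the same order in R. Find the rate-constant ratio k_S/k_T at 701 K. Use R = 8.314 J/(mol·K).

Since both paths have the same order in R, the concentration cancels and S_{S/T} = k_S/k_T = (A_S/A_T)·exp[(E_T−E_S)/(RT)].
(E_T−E_S)/(RT) = (145−96.5)×10³/(8.314×701) = 48500/5828 = 8.322.
k_S/k_T = (5.05×10^12/6.10×10^16)·exp(8.322) = 8.279×10^-5 × 4112 = 0.340.

0.340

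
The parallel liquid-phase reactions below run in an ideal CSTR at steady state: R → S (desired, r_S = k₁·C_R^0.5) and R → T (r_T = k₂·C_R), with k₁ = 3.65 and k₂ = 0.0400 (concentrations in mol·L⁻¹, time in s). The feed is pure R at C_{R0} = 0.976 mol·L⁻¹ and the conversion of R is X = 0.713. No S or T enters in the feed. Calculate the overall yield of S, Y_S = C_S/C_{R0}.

Exit C_R = C_{R0}(1−X) = 0.976×0.287 = 0.2801 mol·L⁻¹.
Rates in a CSTR are evaluated at the outlet concentration: r_S = 3.65×0.2801^0.5 = 1.932, r_T = 0.0400×0.2801 = 0.01120.
Fraction of consumed R going to S: r_S/(r_S+r_T) = 0.9942.
C_S = 0.9942·C_{R0}·X = 0.9942×0.976×0.713 = 0.692 mol·L⁻¹; Y_S = C_S/C_{R0} = 0.709.

0.709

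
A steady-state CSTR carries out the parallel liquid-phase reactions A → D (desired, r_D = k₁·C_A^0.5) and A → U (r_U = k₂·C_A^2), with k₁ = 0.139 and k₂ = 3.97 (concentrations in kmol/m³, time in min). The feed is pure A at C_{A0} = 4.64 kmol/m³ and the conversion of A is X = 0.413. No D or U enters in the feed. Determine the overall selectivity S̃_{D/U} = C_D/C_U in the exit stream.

0.00779

Exit C_A = C_{A0}(1−X) = 4.64×0.587 = 2.724 kmol/m³.
Rates in a CSTR are evaluated at the outlet concentration: r_D = 0.139×2.724^0.5 = 0.2294, r_U = 3.97×2.724^2 = 29.45.
Overall selectivity = C_D/C_U = r_Dτ/(r_Uτ) = r_D/r_U = 0.00779.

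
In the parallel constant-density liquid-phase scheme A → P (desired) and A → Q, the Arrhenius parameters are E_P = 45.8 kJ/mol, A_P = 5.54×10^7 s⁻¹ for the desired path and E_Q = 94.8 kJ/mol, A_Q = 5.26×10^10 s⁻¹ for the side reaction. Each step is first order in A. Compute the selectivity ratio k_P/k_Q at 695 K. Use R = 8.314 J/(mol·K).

k_P/k_Q = (A_P/A_Q)·exp[−(E_P−E_Q)/(RT)] = (A_P/A_Q)·exp[(E_Q−E_P)/(RT)].
(E_Q−E_P)/(RT) = (94.8−45.8)×10³/(8.314×695) = 49000/5778 = 8.480.
k_P/k_Q = (5.54×10^7/5.26×10^10)·exp(8.480) = 0.001053 × 4818 = 5.07.

5.07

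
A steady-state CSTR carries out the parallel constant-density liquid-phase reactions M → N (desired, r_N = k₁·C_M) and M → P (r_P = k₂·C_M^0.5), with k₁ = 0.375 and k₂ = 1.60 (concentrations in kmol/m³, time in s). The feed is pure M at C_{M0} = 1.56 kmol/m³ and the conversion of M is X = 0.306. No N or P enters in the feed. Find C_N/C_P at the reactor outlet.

Exit C_M = C_{M0}(1−X) = 1.56×0.694 = 1.083 kmol/m³.
In a CSTR the entire volume is at exit conditions, so r_N = 0.375×1.083 = 0.4060 and r_P = 1.60×1.083^0.5 = 1.665.
Overall selectivity = C_N/C_P = r_Nτ/(r_Pτ) = r_N/r_P = 0.244.

0.244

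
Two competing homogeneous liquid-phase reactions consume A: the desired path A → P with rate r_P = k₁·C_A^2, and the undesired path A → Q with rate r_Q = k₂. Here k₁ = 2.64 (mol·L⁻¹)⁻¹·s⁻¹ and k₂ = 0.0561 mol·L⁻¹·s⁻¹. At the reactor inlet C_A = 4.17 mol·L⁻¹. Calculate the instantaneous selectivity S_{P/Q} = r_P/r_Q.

S_{P/Q} = r_P/r_Q = (k₁·C_A^2)/(k₂) = (k₁/k₂)·C_A^2.
= (2.64×4.170^2) / (0.0561) = 45.91/0.05610 = 818.
Since the desired path is higher order in A, keeping C_A high (PFR or concentrated feed) favours P.

818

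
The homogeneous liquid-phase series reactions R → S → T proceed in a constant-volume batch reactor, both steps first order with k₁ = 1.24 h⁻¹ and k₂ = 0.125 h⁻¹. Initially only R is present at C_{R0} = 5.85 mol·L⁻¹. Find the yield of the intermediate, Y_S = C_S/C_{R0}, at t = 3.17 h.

0.726

The intermediate concentration in a first-order A→B→C sequence is C_S = k₁C_{R0}(e^(−k₁t) − e^(−k₂t))/(k₂−k₁).
e^(−k₁t) = e^(−1.24×3.17) = e^(−3.931) = 0.01963; e^(−k₂t) = e^(−0.3962) = 0.6728.
C_S = 1.24×5.85/(0.125−1.24) × (0.01963−0.6728) = (-6.506)×(-0.6532) = 4.250 mol·L⁻¹.
Y_S = C_S/C_{R0} = 4.250/5.85 = 0.726.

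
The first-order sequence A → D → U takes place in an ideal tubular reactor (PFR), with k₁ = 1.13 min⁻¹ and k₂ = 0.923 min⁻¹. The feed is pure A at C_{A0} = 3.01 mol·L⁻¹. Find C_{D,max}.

1.22 mol·L⁻¹

For a first-order series the maximum intermediate yield is C_{D,max}/C_{A0} = (k₁/k₂)^[k₂/(k₂−k₁)].
= (1.13/0.923)^(0.923/(0.923−1.13)) = (1.224)^(-4.459) = 0.4057.
C_{D,max} = 0.4057×3.01 = 1.22 mol·L⁻¹.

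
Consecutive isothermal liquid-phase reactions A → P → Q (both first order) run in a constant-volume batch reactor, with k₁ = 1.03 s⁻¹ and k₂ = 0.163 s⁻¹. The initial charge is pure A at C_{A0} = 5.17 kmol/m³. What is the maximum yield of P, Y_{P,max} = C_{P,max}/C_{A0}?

For a first-order series the maximum intermediate yield is C_{P,max}/C_{A0} = (k₁/k₂)^[k₂/(k₂−k₁)].
= (1.03/0.163)^(0.163/(0.163−1.03)) = (6.319)^(-0.1880) = 0.7071.

0.707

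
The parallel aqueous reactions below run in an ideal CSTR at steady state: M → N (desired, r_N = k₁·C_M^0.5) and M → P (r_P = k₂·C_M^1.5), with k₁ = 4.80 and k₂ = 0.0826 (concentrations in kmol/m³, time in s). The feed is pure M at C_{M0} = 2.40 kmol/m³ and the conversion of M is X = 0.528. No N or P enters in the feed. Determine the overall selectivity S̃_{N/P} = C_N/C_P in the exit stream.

51.3

Exit C_M = C_{M0}(1−X) = 2.40×0.472 = 1.133 kmol/m³.
In a CSTR the entire volume is at exit conditions, so r_N = 4.80×1.133^0.5 = 5.109 and r_P = 0.0826×1.133^1.5 = 0.09959.
Overall selectivity = C_N/C_P = r_Nτ/(r_Pτ) = r_N/r_P = 51.3.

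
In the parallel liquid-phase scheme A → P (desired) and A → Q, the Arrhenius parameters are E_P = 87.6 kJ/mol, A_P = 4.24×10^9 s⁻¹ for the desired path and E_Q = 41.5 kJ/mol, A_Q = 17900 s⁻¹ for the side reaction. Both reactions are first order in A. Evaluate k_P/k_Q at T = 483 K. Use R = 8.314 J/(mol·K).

2.45

k_P/k_Q = (A_P/A_Q)·exp[−(E_P−E_Q)/(RT)] = (A_P/A_Q)·exp[(E_Q−E_P)/(RT)].
(E_Q−E_P)/(RT) = (41.5−87.6)×10³/(8.314×483) = -46100/4016 = -11.48.
k_P/k_Q = (4.24×10^9/17900)·exp(-11.48) = 2.369×10^5 × 1.033×10^-5 = 2.45.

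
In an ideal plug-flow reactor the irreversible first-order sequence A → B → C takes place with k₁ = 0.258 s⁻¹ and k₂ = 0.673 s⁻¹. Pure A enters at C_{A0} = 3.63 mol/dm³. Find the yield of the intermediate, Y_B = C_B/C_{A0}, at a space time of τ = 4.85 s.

0.154

Solving the coupled first-order balances gives C_B(τ) = [k₁/(k₂−k₁)]·C_{A0}·(e^(−k₁τ) − e^(−k₂τ)).
e^(−k₁τ) = e^(−0.258×4.85) = e^(−1.251) = 0.2861; e^(−k₂τ) = e^(−3.264) = 0.03823.
C_B = 0.258×3.63/(0.673−0.258) × (0.2861−0.03823) = 2.257×0.2479 = 0.5594 mol/dm³.
Y_B = C_B/C_{A0} = 0.5594/3.63 = 0.154.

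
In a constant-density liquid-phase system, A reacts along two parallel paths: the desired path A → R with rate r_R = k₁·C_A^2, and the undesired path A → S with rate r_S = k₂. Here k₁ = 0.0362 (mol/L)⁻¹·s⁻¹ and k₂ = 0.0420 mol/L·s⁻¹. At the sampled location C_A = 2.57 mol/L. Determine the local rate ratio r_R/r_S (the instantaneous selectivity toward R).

5.69

S_{R/S} = r_R/r_S = (k₁·C_A^2)/(k₂) = (k₁/k₂)·C_A^2.
= (0.0362×2.570^2) / (0.0420) = 0.2391/0.04200 = 5.69.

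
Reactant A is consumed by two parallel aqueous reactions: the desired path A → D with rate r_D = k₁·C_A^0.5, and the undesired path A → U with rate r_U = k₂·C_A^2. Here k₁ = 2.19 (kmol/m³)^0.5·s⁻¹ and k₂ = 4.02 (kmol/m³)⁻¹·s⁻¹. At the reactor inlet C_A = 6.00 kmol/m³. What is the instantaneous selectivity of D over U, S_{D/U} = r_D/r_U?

0.0371

S_{D/U} = r_D/r_U = (k₁·C_A^0.5)/(k₂·C_A^2) = (k₁/k₂)·C_A^-1.5.
= (2.19×6.000^0.5) / (4.02×6.000^2) = 5.364/144.7 = 0.0371.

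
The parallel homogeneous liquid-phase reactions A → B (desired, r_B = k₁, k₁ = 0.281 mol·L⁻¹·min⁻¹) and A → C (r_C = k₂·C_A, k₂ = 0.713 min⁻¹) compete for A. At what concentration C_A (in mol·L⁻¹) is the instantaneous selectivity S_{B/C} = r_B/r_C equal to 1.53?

S_{B/C} = (k₁/k₂)·C_A⁻¹ ⇒ C_A = (S·k₂/k₁)^(-1).
= (1.53×0.713/0.281)^(-1) = (3.882)^(-1) = 0.258 mol·L⁻¹.

0.258 mol·L⁻¹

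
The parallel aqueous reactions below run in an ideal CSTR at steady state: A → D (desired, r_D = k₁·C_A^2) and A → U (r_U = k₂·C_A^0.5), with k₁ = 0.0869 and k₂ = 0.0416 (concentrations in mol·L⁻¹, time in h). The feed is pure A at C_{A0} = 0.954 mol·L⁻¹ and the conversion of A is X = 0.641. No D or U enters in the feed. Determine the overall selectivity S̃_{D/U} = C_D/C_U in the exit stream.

Exit C_A = C_{A0}(1−X) = 0.954×0.359 = 0.3425 mol·L⁻¹.
A CSTR operates uniformly at the exit composition, giving r_D = 0.01019 and r_U = 0.02435 (each k·C_A^n at C_A = 0.3425).
Overall selectivity = C_D/C_U = r_Dτ/(r_Uτ) = r_D/r_U = 0.419.

0.419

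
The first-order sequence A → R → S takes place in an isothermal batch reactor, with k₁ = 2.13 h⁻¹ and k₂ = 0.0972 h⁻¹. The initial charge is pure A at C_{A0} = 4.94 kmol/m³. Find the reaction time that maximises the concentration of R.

Setting dC_R/dt = 0 gives t_opt = ln(k₂/k₁)/(k₂−k₁).
= ln(0.0972/2.13)/(0.0972−2.13) = ln(0.04563)/-2.033 = -3.087/-2.033 = 1.52 h.

1.52 h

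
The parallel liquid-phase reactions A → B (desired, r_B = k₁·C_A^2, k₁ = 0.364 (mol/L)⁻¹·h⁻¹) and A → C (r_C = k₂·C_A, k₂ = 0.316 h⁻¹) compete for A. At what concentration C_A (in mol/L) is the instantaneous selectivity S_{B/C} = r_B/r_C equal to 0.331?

0.287 mol/L

S_{B/C} = (k₁/k₂)·C_A ⇒ C_A = S·k₂/k₁.
= 0.331×0.316/0.364 = 0.287 mol/L.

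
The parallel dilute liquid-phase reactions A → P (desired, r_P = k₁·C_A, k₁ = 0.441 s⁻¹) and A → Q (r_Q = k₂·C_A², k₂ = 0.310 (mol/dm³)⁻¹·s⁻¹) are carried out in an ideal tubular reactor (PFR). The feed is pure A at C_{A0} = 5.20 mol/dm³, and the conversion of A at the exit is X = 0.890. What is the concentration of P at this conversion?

C_A = C_{A0}(1−X) = 0.5720 mol/dm³.
Along a PFR/batch, dC_P/dC_A = −r_P/(r_P+r_Q) = −k₁/(k₁+k₂·C_A).
Integrating from C_{A0} to C_A: C_P = (0.441/0.310)·ln[(0.441+0.310·5.20)/(0.441+0.310·0.572)] = 1.423·ln(2.053/0.6183) = 1.707 mol/dm³.

1.71 mol/dm³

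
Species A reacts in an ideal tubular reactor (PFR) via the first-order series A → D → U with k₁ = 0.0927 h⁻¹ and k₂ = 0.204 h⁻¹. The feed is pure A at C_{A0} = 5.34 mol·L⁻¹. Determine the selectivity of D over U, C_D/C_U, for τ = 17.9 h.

For first-order series with pure A initially, C_D(τ) = k₁C_{A0}/(k₂−k₁)·(e^(−k₁τ) − e^(−k₂τ)).
e^(−k₁τ) = e^(−0.0927×17.9) = e^(−1.659) = 0.1903; e^(−k₂τ) = e^(−3.652) = 0.02595.
C_D = 0.0927×5.34/(0.204−0.0927) × (0.1903−0.02595) = 4.448×0.1643 = 0.7308 mol·L⁻¹.
C_A = C_{A0}e^(−k₁τ) = 1.016 mol·L⁻¹, so C_U = C_{A0}−C_A−C_D = 3.593 mol·L⁻¹; C_D/C_U = 0.203.

0.203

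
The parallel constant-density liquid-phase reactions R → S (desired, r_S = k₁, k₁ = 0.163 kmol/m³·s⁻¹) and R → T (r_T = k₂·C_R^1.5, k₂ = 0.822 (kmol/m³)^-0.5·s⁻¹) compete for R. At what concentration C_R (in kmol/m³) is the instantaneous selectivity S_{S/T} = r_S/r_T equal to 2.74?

S_{S/T} = (k₁/k₂)·C_R^-1.5 ⇒ C_R = (S·k₂/k₁)^(1/(-1.5)).
= (2.74×0.822/0.163)^(-0.6667) = (13.82)^(-0.6667) = 0.174 kmol/m³.

0.174 kmol/m³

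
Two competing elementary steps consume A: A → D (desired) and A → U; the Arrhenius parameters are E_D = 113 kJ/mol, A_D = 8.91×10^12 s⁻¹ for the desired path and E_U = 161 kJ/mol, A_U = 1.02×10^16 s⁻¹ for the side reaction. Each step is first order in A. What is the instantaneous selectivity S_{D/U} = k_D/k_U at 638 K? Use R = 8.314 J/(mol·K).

7.44

k_D/k_U = (A_D/A_U)·exp[−(E_D−E_U)/(RT)] = (A_D/A_U)·exp[(E_U−E_D)/(RT)].
(E_U−E_D)/(RT) = (161−113)×10³/(8.314×638) = 48000/5304 = 9.049.
k_D/k_U = (8.91×10^12/1.02×10^16)·exp(9.049) = 8.735×10^-4 × 8512 = 7.44.
Since E_D < E_U, lowering the temperature improves selectivity toward D.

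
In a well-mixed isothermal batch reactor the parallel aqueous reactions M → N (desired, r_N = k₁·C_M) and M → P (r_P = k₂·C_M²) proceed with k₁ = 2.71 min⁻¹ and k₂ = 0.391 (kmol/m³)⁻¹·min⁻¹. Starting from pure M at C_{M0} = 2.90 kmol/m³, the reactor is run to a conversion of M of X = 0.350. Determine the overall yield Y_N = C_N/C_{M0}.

C_M = C_{M0}(1−X) = 1.885 kmol/m³.
Along a PFR/batch, dC_N/dC_M = −r_N/(r_N+r_P) = −k₁/(k₁+k₂·C_M).
Integrating from C_{M0} to C_M: C_N = (2.71/0.391)·ln[(2.71+0.391·2.90)/(2.71+0.391·1.89)] = 6.931·ln(3.844/3.447) = 0.7553 kmol/m³.
Y_N = C_N/C_{M0} = 0.7553/2.90 = 0.260.

0.260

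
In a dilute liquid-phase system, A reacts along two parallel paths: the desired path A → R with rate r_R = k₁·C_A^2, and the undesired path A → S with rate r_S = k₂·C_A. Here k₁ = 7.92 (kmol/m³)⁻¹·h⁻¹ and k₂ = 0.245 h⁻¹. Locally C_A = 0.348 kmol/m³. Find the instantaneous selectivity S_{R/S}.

11.2

S_{R/S} = r_R/r_S = (k₁·C_A^2)/(k₂·C_A) = (k₁/k₂)·C_A.
= (7.92×0.3480^2) / (0.245×0.3480) = 0.9591/0.08526 = 11.2.
Since the desired path is higher order in A, keeping C_A high (PFR or concentrated feed) favours R.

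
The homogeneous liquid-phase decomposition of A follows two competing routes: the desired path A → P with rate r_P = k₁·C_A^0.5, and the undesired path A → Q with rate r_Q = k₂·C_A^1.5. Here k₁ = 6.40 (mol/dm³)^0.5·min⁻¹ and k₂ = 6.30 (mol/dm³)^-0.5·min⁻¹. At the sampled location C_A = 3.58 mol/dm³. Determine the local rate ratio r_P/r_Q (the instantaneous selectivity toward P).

S_{P/Q} = r_P/r_Q = (k₁·C_A^0.5)/(k₂·C_A^1.5) = (k₁/k₂)·C_A⁻¹.
= (6.40×3.580^0.5) / (6.30×3.580^1.5) = 12.11/42.67 = 0.284.
The undesired path is higher order in A, so low C_A (CSTR or dilute feed) favours P.

0.284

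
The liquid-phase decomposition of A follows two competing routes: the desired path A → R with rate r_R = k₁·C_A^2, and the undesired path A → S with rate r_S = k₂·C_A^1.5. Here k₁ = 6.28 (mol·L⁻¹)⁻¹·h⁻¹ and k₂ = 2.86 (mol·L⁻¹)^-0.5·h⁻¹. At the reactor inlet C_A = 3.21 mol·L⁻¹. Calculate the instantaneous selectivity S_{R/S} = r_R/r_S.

S_{R/S} = r_R/r_S = (k₁·C_A^2)/(k₂·C_A^1.5) = (k₁/k₂)·C_A^0.5.
= (6.28×3.210^2) / (2.86×3.210^1.5) = 64.71/16.45 = 3.93.

3.93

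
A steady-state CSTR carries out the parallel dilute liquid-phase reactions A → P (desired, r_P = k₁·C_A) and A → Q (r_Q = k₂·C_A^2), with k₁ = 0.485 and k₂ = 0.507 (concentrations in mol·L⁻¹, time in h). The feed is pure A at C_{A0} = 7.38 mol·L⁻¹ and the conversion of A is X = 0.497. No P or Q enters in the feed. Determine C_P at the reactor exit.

Exit C_A = C_{A0}(1−X) = 7.38×0.503 = 3.712 mol·L⁻¹.
In a CSTR the entire volume is at exit conditions, so r_P = 0.485×3.712 = 1.800 and r_Q = 0.507×3.712^2 = 6.986.
Fraction of consumed A going to P: r_P/(r_P+r_Q) = 0.2049.
C_P = 0.2049·C_{A0}·X = 0.2049×7.38×0.497 = 0.752 mol·L⁻¹.

0.752 mol·L⁻¹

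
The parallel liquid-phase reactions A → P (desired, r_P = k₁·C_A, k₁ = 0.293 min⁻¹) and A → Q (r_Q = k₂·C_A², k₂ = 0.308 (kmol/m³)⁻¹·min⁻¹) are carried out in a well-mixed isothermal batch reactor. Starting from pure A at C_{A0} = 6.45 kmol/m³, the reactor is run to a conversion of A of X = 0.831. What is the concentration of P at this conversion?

C_A = C_{A0}(1−X) = 1.090 kmol/m³.
Along a PFR/batch, dC_P/dC_A = −r_P/(r_P+r_Q) = −k₁/(k₁+k₂·C_A).
Integrating from C_{A0} to C_A: C_P = (0.293/0.308)·ln[(0.293+0.308·6.45)/(0.293+0.308·1.09)] = 0.9513·ln(2.280/0.6287) = 1.225 kmol/m³.

1.23 kmol/m³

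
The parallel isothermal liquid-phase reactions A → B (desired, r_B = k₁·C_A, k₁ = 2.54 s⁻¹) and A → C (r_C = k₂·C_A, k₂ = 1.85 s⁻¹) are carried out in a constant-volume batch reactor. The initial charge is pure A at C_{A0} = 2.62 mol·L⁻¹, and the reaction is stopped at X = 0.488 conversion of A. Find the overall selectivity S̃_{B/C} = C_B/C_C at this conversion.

1.37

C_A = C_{A0}(1−X) = 1.341 mol·L⁻¹.
Both paths are first order in A, so the instantaneous fraction to B is constant: dC_B/d(−C_A) = k₁/(k₁+k₂) = 0.5786.
C_B = 0.5786·(C_{A0}−C_A) = 0.5786×1.279 = 0.740 mol·L⁻¹.
C_C = (C_{A0}−C_A)−C_B = 0.5388 mol·L⁻¹; S̃_{B/C} = 0.7398/0.5388 = 1.37.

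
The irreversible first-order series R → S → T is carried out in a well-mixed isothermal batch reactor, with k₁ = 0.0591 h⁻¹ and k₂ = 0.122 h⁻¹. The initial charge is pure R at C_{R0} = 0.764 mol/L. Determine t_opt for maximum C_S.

For first-order series the maximum of C_S occurs at t_opt = ln(k₂/k₁)/(k₂−k₁).
= ln(0.122/0.0591)/(0.122−0.0591) = ln(2.064)/0.06290 = 0.7248/0.06290 = 11.5 h.

11.5 h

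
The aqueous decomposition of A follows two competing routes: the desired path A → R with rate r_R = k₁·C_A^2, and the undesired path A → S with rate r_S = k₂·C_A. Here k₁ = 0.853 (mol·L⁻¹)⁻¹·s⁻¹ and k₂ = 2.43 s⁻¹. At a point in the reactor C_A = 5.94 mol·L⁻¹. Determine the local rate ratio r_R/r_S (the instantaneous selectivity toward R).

S_{R/S} = r_R/r_S = (k₁·C_A^2)/(k₂·C_A) = (k₁/k₂)·C_A.
= (0.853×5.940^2) / (2.43×5.940) = 30.10/14.43 = 2.09.

2.09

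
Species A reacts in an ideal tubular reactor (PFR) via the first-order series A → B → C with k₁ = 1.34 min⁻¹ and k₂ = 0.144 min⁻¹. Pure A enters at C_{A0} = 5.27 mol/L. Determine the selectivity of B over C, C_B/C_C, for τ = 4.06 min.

For first-order series with pure A initially, C_B(τ) = k₁C_{A0}/(k₂−k₁)·(e^(−k₁τ) − e^(−k₂τ)).
e^(−k₁τ) = e^(−1.34×4.06) = e^(−5.440) = 0.004338; e^(−k₂τ) = e^(−0.5846) = 0.5573.
C_B = 1.34×5.27/(0.144−1.34) × (0.004338−0.5573) = (-5.905)×(-0.5530) = 3.265 mol/L.
C_A = C_{A0}e^(−k₁τ) = 0.02286 mol/L, so C_C = C_{A0}−C_A−C_B = 1.982 mol/L; C_B/C_C = 1.65.

1.65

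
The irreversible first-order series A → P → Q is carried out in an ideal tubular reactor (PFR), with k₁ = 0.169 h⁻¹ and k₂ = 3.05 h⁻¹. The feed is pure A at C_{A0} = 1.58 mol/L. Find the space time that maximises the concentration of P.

1.00 h

For first-order series the maximum of C_P occurs at τ_opt = ln(k₂/k₁)/(k₂−k₁).
= ln(3.05/0.169)/(3.05−0.169) = ln(18.05)/2.881 = 2.893/2.881 = 1.00 h.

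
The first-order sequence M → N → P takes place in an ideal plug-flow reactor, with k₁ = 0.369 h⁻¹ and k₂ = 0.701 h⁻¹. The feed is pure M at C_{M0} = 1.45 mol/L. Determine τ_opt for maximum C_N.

1.93 h

Setting dC_N/dτ = 0 gives τ_opt = ln(k₂/k₁)/(k₂−k₁).
= ln(0.701/0.369)/(0.701−0.369) = ln(1.900)/0.3320 = 0.6417/0.3320 = 1.93 h.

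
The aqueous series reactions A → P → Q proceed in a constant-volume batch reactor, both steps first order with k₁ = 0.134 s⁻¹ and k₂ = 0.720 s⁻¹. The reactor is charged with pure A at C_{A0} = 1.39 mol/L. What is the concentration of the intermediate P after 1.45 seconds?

0.150 mol/L

For first-order series with pure A initially, C_P(t) = k₁C_{A0}/(k₂−k₁)·(e^(−k₁t) − e^(−k₂t)).
e^(−k₁t) = e^(−0.134×1.45) = e^(−0.1943) = 0.8234; e^(−k₂t) = e^(−1.044) = 0.3520.
C_P = 0.134×1.39/(0.720−0.134) × (0.8234−0.3520) = 0.3178×0.4714 = 0.1498 mol/L.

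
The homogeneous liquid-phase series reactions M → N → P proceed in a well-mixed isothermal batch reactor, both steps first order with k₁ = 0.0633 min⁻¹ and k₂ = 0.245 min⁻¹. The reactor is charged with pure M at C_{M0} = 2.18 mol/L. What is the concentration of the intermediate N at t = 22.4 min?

For first-order series with pure M initially, C_N(t) = k₁C_{M0}/(k₂−k₁)·(e^(−k₁t) − e^(−k₂t)).
e^(−k₁t) = e^(−0.0633×22.4) = e^(−1.418) = 0.2422; e^(−k₂t) = e^(−5.488) = 0.004136.
C_N = 0.0633×2.18/(0.245−0.0633) × (0.2422−0.004136) = 0.7595×0.2381 = 0.1808 mol/L.

0.181 mol/L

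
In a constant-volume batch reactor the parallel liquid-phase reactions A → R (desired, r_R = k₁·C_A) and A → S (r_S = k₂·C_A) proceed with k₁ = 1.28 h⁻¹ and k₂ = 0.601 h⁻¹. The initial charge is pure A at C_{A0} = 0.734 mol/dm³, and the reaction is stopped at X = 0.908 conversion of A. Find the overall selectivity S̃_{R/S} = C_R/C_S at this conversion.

C_A = C_{A0}(1−X) = 0.06753 mol/dm³.
Both paths are first order in A, so the instantaneous fraction to R is constant: dC_R/d(−C_A) = k₁/(k₁+k₂) = 0.6805.
C_R = 0.6805·(C_{A0}−C_A) = 0.6805×0.6665 = 0.454 mol/dm³.
C_S = (C_{A0}−C_A)−C_R = 0.2129 mol/dm³; S̃_{R/S} = 0.4535/0.2129 = 2.13.

2.13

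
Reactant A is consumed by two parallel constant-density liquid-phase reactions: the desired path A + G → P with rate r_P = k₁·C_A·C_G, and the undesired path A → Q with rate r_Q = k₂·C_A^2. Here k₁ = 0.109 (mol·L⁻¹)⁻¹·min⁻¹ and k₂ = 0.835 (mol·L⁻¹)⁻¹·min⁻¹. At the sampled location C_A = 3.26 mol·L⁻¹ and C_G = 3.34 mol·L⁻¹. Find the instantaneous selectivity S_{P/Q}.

0.134

S_{P/Q} = r_P/r_Q = (k₁·C_A·C_G)/(k₂·C_A^2) = (k₁/k₂)·C_A⁻¹·C_G.
= (0.109×3.260×3.340) / (0.835×3.260^2) = 1.187/8.874 = 0.134.
The undesired path is higher order in A, so low C_A (CSTR or dilute feed) favours P.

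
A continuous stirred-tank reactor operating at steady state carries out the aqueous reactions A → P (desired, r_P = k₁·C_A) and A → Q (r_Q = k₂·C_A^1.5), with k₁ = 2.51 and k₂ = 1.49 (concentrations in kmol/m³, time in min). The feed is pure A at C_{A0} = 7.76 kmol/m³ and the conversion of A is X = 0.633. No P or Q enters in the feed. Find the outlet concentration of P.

Exit C_A = C_{A0}(1−X) = 7.76×0.367 = 2.848 kmol/m³.
Rates in a CSTR are evaluated at the outlet concentration: r_P = 2.51×2.848 = 7.148, r_Q = 1.49×2.848^1.5 = 7.161.
Fraction of consumed A going to P: r_P/(r_P+r_Q) = 0.4996.
C_P = 0.4996·C_{A0}·X = 0.4996×7.76×0.633 = 2.45 kmol/m³.

2.45 kmol/m³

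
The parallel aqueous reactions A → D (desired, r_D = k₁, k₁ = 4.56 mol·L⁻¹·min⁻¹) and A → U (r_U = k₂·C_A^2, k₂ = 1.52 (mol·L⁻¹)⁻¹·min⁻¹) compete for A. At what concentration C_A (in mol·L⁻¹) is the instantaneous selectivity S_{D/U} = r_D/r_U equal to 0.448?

2.59 mol·L⁻¹

S_{D/U} = (k₁/k₂)·C_A^-2 ⇒ C_A = (S·k₂/k₁)^(-0.5).
= (0.448×1.52/4.56)^(-0.5) = (0.1493)^(-0.5) = 2.59 mol·L⁻¹.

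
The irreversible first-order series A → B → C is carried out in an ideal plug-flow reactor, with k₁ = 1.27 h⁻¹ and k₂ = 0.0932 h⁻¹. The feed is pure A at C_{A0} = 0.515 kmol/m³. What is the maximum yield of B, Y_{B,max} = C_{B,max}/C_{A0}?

0.813

For a first-order series the maximum intermediate yield is C_{B,max}/C_{A0} = (k₁/k₂)^[k₂/(k₂−k₁)].
= (1.27/0.0932)^(0.0932/(0.0932−1.27)) = (13.63)^(-0.07920) = 0.8131.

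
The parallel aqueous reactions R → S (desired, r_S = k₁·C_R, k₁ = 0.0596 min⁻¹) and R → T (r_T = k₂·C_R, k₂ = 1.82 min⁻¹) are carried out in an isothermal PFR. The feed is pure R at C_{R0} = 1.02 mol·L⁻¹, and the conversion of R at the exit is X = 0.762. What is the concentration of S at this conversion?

0.0246 mol·L⁻¹

C_R = C_{R0}(1−X) = 0.2428 mol·L⁻¹.
Both paths are first order in R, so the instantaneous fraction to S is constant: dC_S/d(−C_R) = k₁/(k₁+k₂) = 0.03171.
C_S = 0.03171·(C_{R0}−C_R) = 0.03171×0.7772 = 0.0246 mol·L⁻¹.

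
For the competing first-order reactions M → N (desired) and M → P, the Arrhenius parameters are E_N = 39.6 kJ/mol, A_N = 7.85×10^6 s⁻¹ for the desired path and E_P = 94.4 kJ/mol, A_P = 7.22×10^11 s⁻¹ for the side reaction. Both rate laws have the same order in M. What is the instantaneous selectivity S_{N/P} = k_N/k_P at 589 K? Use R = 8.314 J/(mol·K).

0.788

With equal orders, S_{N/P} = k_N/k_P = (A_N/A_P)·exp[(E_P−E_N)/(RT)].
(E_P−E_N)/(RT) = (94.4−39.6)×10³/(8.314×589) = 54800/4897 = 11.19.
k_N/k_P = (7.85×10^6/7.22×10^11)·exp(11.19) = 1.087×10^-5 × 72450 = 0.788.
Since E_N < E_P, lowering the temperature improves selectivity toward N.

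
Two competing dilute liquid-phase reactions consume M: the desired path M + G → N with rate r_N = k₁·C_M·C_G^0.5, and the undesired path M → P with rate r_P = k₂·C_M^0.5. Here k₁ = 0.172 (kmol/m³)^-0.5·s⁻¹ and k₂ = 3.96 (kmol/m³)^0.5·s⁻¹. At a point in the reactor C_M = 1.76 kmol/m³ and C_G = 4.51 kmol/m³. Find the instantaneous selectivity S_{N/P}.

S_{N/P} = r_N/r_P = (k₁·C_M·C_G^0.5)/(k₂·C_M^0.5) = (k₁/k₂)·C_M^0.5·C_G^0.5.
= (0.172×1.760×4.510^0.5) / (3.96×1.760^0.5) = 0.6429/5.254 = 0.122.

0.122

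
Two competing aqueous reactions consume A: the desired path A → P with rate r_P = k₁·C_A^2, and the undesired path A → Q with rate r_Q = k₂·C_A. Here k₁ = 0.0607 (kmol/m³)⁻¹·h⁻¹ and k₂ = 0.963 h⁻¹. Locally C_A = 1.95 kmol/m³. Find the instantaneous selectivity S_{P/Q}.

0.123

S_{P/Q} = r_P/r_Q = (k₁·C_A^2)/(k₂·C_A) = (k₁/k₂)·C_A.
= (0.0607×1.950^2) / (0.963×1.950) = 0.2308/1.878 = 0.123.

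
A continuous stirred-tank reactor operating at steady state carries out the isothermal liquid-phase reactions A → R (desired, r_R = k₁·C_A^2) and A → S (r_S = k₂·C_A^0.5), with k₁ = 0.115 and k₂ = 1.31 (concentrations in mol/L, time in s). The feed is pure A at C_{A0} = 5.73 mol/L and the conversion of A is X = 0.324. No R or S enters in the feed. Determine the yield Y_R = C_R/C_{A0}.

0.130

Exit C_A = C_{A0}(1−X) = 5.73×0.676 = 3.873 mol/L.
Rates in a CSTR are evaluated at the outlet concentration: r_R = 0.115×3.873^2 = 1.725, r_S = 1.31×3.873^0.5 = 2.578.
Fraction of consumed A going to R: r_R/(r_R+r_S) = 0.4009.
C_R = 0.4009·C_{A0}·X = 0.4009×5.73×0.324 = 0.744 mol/L; Y_R = C_R/C_{A0} = 0.130.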